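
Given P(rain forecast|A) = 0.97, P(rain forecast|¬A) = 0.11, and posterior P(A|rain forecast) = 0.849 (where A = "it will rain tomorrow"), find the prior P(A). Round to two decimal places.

P(A) = 0.39

Bayes' rule in odds form gives O(A|E) = O(A)·[P(E|A)/P(E|¬A)], hence O(A) = O(A|E)/LR.
Posterior odds = 0.849/(1−0.849) = 5.6225. LR = 0.97/0.11 = 8.8182.
Prior odds = 5.6225/8.8182 = 0.6376, so P(A) = 0.6376/(1+0.6376) ≈ 0.39.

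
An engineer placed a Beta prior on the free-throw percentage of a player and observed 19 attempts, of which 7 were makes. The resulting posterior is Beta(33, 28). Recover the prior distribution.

Beta is conjugate to the binomial likelihood: posterior = Beta(α+s, β+f).
So α = 33 − 7 = 26 and β = 28 − 12 = 16.

Beta(26, 16)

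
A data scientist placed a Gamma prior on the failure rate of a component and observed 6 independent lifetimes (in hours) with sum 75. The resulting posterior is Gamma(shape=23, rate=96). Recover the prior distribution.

Gamma–exponential conjugacy: posterior shape = α + n, posterior rate = β + Σtᵢ.
So α = 23 − 6 = 17 and β = 96 − 75 = 21.

Gamma(shape=17, rate=21)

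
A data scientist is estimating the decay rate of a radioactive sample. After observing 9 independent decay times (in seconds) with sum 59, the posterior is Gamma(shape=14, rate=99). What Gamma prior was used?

Gamma(shape=5, rate=40)

For an exponential likelihood with a Gamma(α, β) prior on the rate, n observations with total T give posterior Gamma(α+n, β+T).
So α = 14 − 9 = 5 and β = 99 − 59 = 40.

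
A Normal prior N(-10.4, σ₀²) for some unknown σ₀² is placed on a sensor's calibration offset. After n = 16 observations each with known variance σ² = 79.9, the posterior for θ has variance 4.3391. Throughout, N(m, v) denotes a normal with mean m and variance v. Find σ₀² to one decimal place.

Posterior precision equals prior precision plus data precision: 1/σ_n² = 1/σ₀² + n/σ².
So 1/σ₀² = 1/4.3391 − 16/79.9 = 0.230463 − 0.200250 = 0.030213.
Hence σ₀² = 1/0.030213 ≈ 33.1.

σ₀² = 33.1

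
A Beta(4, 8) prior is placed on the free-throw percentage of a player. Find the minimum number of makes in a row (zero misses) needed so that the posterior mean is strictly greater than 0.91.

After k makes and 0 misses the posterior is Beta(4+k, 8), with mean (4+k)/(4+8+k).
Set (4+k)/(12+k) > 0.91 and solve: k > (0.91·12 − 4)/(1 − 0.91) = 76.889.
The smallest integer exceeding 76.889 is 77, and checking k=77: (81)/(89) = 0.9101 > 0.91.

k = 77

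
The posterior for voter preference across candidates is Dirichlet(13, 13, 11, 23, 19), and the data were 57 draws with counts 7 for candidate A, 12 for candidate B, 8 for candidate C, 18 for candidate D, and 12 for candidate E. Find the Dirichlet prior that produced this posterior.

For a Dirichlet(α) prior with multinomial counts c, the posterior is Dirichlet(α + c) componentwise.
Subtract each count from the matching posterior parameter: 13−7=6, 13−12=1, 11−8=3, 23−18=5, 19−12=7.

Dirichlet(6, 1, 3, 5, 7)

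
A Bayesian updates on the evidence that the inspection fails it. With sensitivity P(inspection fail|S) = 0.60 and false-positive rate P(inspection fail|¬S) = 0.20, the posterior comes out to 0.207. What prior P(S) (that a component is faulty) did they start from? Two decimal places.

In odds form, posterior odds = prior odds × likelihood ratio, so prior odds = posterior odds ÷ LR.
Posterior odds = 0.207/(1−0.207) = 0.2610. LR = 0.60/0.20 = 3.0000.
Prior odds = 0.2610/3.0000 = 0.0870, so P(S) = 0.0870/(1+0.0870) ≈ 0.08.

P(S) = 0.08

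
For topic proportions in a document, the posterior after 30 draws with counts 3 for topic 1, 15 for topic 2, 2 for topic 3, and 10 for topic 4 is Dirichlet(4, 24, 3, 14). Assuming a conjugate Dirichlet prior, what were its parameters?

For a Dirichlet(α) prior with multinomial counts c, the posterior is Dirichlet(α + c) componentwise.
Subtract each count from the matching posterior parameter: 4−3=1, 24−15=9, 3−2=1, 14−10=4.

Dirichlet(1, 9, 1, 4)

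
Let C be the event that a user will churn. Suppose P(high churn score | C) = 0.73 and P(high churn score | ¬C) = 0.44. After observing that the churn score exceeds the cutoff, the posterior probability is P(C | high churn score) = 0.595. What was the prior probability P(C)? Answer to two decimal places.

Bayes' rule in odds form gives O(C|E) = O(C)·[P(E|C)/P(E|¬C)], hence O(C) = O(C|E)/LR.
Posterior odds = 0.595/(1−0.595) = 1.4691. LR = 0.73/0.44 = 1.6591.
Prior odds = 1.4691/1.6591 = 0.8855, so P(C) = 0.8855/(1+0.8855) ≈ 0.47.

P(C) = 0.47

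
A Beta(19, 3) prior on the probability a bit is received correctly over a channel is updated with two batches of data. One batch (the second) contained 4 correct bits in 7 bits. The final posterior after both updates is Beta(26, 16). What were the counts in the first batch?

3 correct bits and 10 errors

Because Beta–binomial updating is additive in the counts, the combined data contributed (α_post−α_prior, β_post−β_prior) successes and failures.
Total across both batches: 26−19=7 correct bits, 16−3=13 errors.
Subtract the second batch: 7−4=3 correct bits and 13−3=10 errors.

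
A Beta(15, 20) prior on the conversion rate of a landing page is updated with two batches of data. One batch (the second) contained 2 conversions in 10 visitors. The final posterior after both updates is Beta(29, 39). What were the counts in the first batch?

12 conversions and 11 bounces

Sequential conjugate updates are equivalent to a single update on the pooled data, so total successes = posterior α − prior α and total failures = posterior β − prior β.
Total across both batches: 29−15=14 conversions, 39−20=19 bounces.
Subtract the second batch: 14−2=12 conversions and 19−8=11 bounces.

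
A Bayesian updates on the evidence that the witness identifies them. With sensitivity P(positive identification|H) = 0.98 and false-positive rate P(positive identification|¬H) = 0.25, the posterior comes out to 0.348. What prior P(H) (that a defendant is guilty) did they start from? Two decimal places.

Bayes' rule in odds form gives O(H|E) = O(H)·[P(E|H)/P(E|¬H)], hence O(H) = O(H|E)/LR.
Posterior odds = 0.348/(1−0.348) = 0.5337. LR = 0.98/0.25 = 3.9200.
Prior odds = 0.5337/3.9200 = 0.1361, so P(H) = 0.1361/(1+0.1361) ≈ 0.12.

P(H) = 0.12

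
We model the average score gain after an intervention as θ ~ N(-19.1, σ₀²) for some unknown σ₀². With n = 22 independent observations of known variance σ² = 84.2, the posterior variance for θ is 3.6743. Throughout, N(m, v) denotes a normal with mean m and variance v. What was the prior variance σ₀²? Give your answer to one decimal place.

σ₀² = 91.9

Posterior precision equals prior precision plus data precision: 1/σ_n² = 1/σ₀² + n/σ².
So 1/σ₀² = 1/3.6743 − 22/84.2 = 0.272161 − 0.261283 = 0.010878.
Hence σ₀² = 1/0.010878 ≈ 91.9.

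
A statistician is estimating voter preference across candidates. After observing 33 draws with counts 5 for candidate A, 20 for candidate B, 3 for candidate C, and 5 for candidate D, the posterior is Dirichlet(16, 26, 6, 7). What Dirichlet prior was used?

For a Dirichlet(α) prior with multinomial counts c, the posterior is Dirichlet(α + c) componentwise.
Subtract each count from the matching posterior parameter: 16−5=11, 26−20=6, 6−3=3, 7−5=2.

Dirichlet(11, 6, 3, 2)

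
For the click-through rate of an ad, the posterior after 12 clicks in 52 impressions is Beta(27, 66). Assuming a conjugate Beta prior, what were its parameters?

Beta(15, 26)

Beta is conjugate to the binomial likelihood: posterior = Beta(α+s, β+f).
So α = 27 − 12 = 15 and β = 66 − 40 = 26.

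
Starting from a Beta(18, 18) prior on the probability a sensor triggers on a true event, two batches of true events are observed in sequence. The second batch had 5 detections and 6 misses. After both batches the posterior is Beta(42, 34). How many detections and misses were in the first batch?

Sequential conjugate updates are equivalent to a single update on the pooled data, so total successes = posterior α − prior α and total failures = posterior β − prior β.
Total across both batches: 42−18=24 detections, 34−18=16 misses.
Subtract the second batch: 24−5=19 detections and 16−6=10 misses.

19 detections and 10 misses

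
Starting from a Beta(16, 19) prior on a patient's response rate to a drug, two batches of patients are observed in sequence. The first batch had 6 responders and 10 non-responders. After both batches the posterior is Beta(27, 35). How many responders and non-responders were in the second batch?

Because Beta–binomial updating is additive in the counts, the combined data contributed (α_post−α_prior, β_post−β_prior) successes and failures.
Total across both batches: 27−16=11 responders, 35−19=16 non-responders.
Subtract the first batch: 11−6=5 responders and 16−10=6 non-responders.

5 responders and 6 non-responders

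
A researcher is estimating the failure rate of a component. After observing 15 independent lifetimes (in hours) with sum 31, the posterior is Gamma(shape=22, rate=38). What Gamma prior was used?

Gamma–exponential conjugacy: posterior shape = α + n, posterior rate = β + Σtᵢ.
So α = 22 − 15 = 7 and β = 38 − 31 = 7.

Gamma(shape=7, rate=7)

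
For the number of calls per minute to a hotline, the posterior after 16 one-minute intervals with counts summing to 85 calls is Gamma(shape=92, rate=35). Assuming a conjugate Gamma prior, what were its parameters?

Gamma(shape=7, rate=19)

A Gamma(α, β) prior (rate parametrization) on a Poisson rate with n observations summing to S gives posterior Gamma(α+S, β+n).
So α = 92 − 85 = 7 and β = 35 − 16 = 19.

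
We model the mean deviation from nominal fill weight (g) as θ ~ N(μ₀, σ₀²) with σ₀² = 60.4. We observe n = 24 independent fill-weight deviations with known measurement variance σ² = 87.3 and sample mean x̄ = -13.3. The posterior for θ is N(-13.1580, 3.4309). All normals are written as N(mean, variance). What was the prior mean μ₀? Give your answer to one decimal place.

With known observation variance, the Normal–Normal posterior has precision τ_n = τ₀ + n/σ² and mean μ_n = (τ₀μ₀ + (n/σ²)x̄)/τ_n.
Here τ₀ = 1/60.4 = 0.016556 and τ_data = 24/87.3 = 0.274914, so τ_n = 0.291470.
Rearranging for μ₀: μ₀ = (μ_n·τ_n − τ_data·x̄)/τ₀ = (-13.1580·0.291470 − 0.274914·-13.3) / 0.016556 = -0.178806/0.016556 ≈ -10.8.

μ₀ = -10.8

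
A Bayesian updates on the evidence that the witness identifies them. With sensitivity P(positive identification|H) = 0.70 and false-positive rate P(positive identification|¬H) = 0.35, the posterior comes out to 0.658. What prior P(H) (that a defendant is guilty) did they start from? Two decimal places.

P(H) = 0.49

In odds form, posterior odds = prior odds × likelihood ratio, so prior odds = posterior odds ÷ LR.
Posterior odds = 0.658/(1−0.658) = 1.9240. LR = 0.70/0.35 = 2.0000.
Prior odds = 1.9240/2.0000 = 0.9620, so P(H) = 0.9620/(1+0.9620) ≈ 0.49.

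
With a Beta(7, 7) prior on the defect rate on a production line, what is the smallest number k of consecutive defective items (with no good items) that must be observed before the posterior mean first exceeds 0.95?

After k defective items and 0 good items the posterior is Beta(7+k, 7), with mean (7+k)/(7+7+k).
Set (7+k)/(14+k) > 0.95 and solve: k > (0.95·14 − 7)/(1 − 0.95) = 126.000.
The smallest integer exceeding 126.000 is 127, and checking k=127: (134)/(141) = 0.9504 > 0.95.

k = 127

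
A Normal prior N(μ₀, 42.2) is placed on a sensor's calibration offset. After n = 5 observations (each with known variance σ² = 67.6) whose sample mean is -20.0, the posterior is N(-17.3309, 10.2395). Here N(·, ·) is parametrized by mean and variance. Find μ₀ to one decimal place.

μ₀ = -9.0

With known observation variance, the Normal–Normal posterior has precision τ_n = τ₀ + n/σ² and mean μ_n = (τ₀μ₀ + (n/σ²)x̄)/τ_n.
Here τ₀ = 1/42.2 = 0.023697 and τ_data = 5/67.6 = 0.073964, so τ_n = 0.097661.
Rearranging for μ₀: μ₀ = (μ_n·τ_n − τ_data·x̄)/τ₀ = (-17.3309·0.097661 − 0.073964·-20.0) / 0.023697 = -0.213273/0.023697 ≈ -9.0.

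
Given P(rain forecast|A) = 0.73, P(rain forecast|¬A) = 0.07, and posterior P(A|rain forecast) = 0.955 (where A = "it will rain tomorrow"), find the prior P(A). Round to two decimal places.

In odds form, posterior odds = prior odds × likelihood ratio, so prior odds = posterior odds ÷ LR.
Posterior odds = 0.955/(1−0.955) = 21.2222. LR = 0.73/0.07 = 10.4286.
Prior odds = 21.2222/10.4286 = 2.0350, so P(A) = 2.0350/(1+2.0350) ≈ 0.67.

P(A) = 0.67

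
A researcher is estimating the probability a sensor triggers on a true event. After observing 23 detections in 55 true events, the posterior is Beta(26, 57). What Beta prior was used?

Beta is conjugate to the binomial likelihood: posterior = Beta(a+s, b+f).
So a = 26 − 23 = 3 and b = 57 − 32 = 25.

Beta(3, 25)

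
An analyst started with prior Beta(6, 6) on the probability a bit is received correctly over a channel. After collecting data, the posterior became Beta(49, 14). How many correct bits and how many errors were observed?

43 correct bits and 8 errors

Under Beta–binomial conjugacy the posterior parameters are (α+s, β+f).
Match parameters: s=49−6=43, f=14−6=8.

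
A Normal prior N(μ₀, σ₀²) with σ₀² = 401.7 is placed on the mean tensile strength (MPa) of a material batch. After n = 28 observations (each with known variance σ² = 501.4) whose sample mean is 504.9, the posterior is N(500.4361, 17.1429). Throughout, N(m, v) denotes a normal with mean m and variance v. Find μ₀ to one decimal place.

μ₀ = 400.3

With known observation variance, the Normal–Normal posterior has precision τ_n = τ₀ + n/σ² and mean μ_n = (τ₀μ₀ + (n/σ²)x̄)/τ_n.
Here τ₀ = 1/401.7 = 0.002489 and τ_data = 28/501.4 = 0.055844, so τ_n = 0.058333.
Rearranging for μ₀: μ₀ = (μ_n·τ_n − τ_data·x̄)/τ₀ = (500.4361·0.058333 − 0.055844·504.9) / 0.002489 = 0.996303/0.002489 ≈ 400.3.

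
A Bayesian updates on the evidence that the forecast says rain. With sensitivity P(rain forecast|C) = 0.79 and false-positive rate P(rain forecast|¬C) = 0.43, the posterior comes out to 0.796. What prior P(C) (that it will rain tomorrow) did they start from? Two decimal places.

Bayes' rule in odds form gives O(C|E) = O(C)·[P(E|C)/P(E|¬C)], hence O(C) = O(C|E)/LR.
Posterior odds = 0.796/(1−0.796) = 3.9020. LR = 0.79/0.43 = 1.8372.
Prior odds = 3.9020/1.8372 = 2.1239, so P(C) = 2.1239/(1+2.1239) ≈ 0.68.

P(C) = 0.68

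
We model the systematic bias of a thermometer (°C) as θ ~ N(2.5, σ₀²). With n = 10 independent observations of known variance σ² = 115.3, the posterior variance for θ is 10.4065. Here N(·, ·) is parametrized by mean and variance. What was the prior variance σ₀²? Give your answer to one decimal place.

σ₀² = 106.8

Posterior precision equals prior precision plus data precision: 1/σ_n² = 1/σ₀² + n/σ².
So 1/σ₀² = 1/10.4065 − 10/115.3 = 0.096094 − 0.086730 = 0.009364.
Hence σ₀² = 1/0.009364 ≈ 106.8.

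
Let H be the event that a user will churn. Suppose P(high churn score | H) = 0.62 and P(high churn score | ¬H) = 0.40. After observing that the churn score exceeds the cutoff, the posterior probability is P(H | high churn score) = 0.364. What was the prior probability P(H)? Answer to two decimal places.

P(H) = 0.27

Bayes' rule in odds form gives O(H|E) = O(H)·[P(E|H)/P(E|¬H)], hence O(H) = O(H|E)/LR.
Posterior odds = 0.364/(1−0.364) = 0.5723. LR = 0.62/0.40 = 1.5500.
Prior odds = 0.5723/1.5500 = 0.3692, so P(H) = 0.3692/(1+0.3692) ≈ 0.27.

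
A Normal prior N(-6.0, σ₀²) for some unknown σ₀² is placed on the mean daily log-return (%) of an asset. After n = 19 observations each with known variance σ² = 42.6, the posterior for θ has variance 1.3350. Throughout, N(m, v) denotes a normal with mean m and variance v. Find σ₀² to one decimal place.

σ₀² = 3.3

For the Normal–Normal model with known σ², precisions add: τ_n = τ₀ + n/σ².
So 1/σ₀² = 1/1.3350 − 19/42.6 = 0.749064 − 0.446009 = 0.303055.
Hence σ₀² = 1/0.303055 ≈ 3.3.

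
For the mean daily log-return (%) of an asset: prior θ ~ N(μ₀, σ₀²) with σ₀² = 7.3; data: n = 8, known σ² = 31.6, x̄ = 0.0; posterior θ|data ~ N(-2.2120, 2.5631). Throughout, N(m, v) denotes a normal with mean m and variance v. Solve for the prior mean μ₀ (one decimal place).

μ₀ = -6.3

With known observation variance, the Normal–Normal posterior has precision τ_n = τ₀ + n/σ² and mean μ_n = (τ₀μ₀ + (n/σ²)x̄)/τ_n.
Here τ₀ = 1/7.3 = 0.136986 and τ_data = 8/31.6 = 0.253165, so τ_n = 0.390151.
Rearranging for μ₀: μ₀ = (μ_n·τ_n − τ_data·x̄)/τ₀ = (-2.2120·0.390151 − 0.253165·0.0) / 0.136986 = -0.863014/0.136986 ≈ -6.3.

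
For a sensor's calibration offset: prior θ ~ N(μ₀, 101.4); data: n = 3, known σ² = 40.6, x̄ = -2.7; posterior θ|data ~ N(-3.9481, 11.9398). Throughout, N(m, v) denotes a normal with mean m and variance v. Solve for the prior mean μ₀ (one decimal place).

μ₀ = -13.3

With known observation variance, the Normal–Normal posterior has precision τ_n = τ₀ + n/σ² and mean μ_n = (τ₀μ₀ + (n/σ²)x̄)/τ_n.
Here τ₀ = 1/101.4 = 0.009862 and τ_data = 3/40.6 = 0.073892, so τ_n = 0.083754.
Rearranging for μ₀: μ₀ = (μ_n·τ_n − τ_data·x̄)/τ₀ = (-3.9481·0.083754 − 0.073892·-2.7) / 0.009862 = -0.131161/0.009862 ≈ -13.3.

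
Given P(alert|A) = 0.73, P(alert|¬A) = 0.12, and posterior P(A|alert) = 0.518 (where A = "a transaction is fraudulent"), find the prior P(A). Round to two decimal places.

Bayes' rule in odds form gives O(A|E) = O(A)·[P(E|A)/P(E|¬A)], hence O(A) = O(A|E)/LR.
Posterior odds = 0.518/(1−0.518) = 1.0747. LR = 0.73/0.12 = 6.0833.
Prior odds = 1.0747/6.0833 = 0.1767, so P(A) = 0.1767/(1+0.1767) ≈ 0.15.

P(A) = 0.15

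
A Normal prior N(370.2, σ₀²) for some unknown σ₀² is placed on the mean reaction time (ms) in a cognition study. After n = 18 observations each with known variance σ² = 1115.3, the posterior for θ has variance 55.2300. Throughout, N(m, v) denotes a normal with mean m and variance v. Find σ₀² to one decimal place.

Posterior precision equals prior precision plus data precision: 1/σ_n² = 1/σ₀² + n/σ².
So 1/σ₀² = 1/55.2300 − 18/1115.3 = 0.018106 − 0.016139 = 0.001967.
Hence σ₀² = 1/0.001967 ≈ 508.4.

σ₀² = 508.4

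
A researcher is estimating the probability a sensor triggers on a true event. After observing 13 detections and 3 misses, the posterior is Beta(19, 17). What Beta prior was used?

A Beta(α, β) prior with s successes and f failures in binomial data gives a Beta(α+s, β+f) posterior.
So α = 19 − 13 = 6 and β = 17 − 3 = 14.

Beta(6, 14)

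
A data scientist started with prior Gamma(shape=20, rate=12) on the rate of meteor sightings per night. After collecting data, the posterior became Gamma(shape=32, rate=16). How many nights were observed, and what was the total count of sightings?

A Gamma(α, β) prior (rate parametrization) on a Poisson rate with n observations summing to S gives posterior Gamma(α+S, β+n).
Matching: Σxᵢ = 32 − 20 = 12 and n = 16 − 12 = 4.

n = 4 nights with total 12 sightings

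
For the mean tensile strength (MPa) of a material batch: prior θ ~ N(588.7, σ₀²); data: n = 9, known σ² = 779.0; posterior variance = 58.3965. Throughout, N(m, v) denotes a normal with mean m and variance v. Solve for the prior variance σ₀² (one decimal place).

σ₀² = 179.5

Posterior precision equals prior precision plus data precision: 1/σ_n² = 1/σ₀² + n/σ².
So 1/σ₀² = 1/58.3965 − 9/779.0 = 0.017124 − 0.011553 = 0.005571.
Hence σ₀² = 1/0.005571 ≈ 179.5.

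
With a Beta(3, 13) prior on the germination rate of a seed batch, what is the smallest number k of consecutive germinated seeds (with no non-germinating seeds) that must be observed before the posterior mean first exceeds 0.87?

After k germinated seeds and 0 non-germinating seeds the posterior is Beta(3+k, 13), with mean (3+k)/(3+13+k).
Set (3+k)/(16+k) > 0.87 and solve: k > (0.87·16 − 3)/(1 − 0.87) = 84.000.
The smallest integer exceeding 84.000 is 85, and checking k=85: (88)/(101) = 0.8713 > 0.87.

k = 85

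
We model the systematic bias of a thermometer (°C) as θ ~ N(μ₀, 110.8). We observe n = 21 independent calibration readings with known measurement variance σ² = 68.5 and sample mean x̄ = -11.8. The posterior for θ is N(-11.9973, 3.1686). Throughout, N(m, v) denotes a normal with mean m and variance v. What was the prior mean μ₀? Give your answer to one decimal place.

The posterior mean is a precision-weighted average: μ_n = (τ₀μ₀ + τ_data·x̄)/(τ₀+τ_data), with τ₀=1/σ₀² and τ_data=n/σ².
Here τ₀ = 1/110.8 = 0.009025 and τ_data = 21/68.5 = 0.306569, so τ_n = 0.315594.
Rearranging for μ₀: μ₀ = (μ_n·τ_n − τ_data·x̄)/τ₀ = (-11.9973·0.315594 − 0.306569·-11.8) / 0.009025 = -0.168762/0.009025 ≈ -18.7.

μ₀ = -18.7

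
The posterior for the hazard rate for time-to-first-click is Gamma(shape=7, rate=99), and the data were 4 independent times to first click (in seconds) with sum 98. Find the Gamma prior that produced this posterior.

For an exponential likelihood with a Gamma(α, β) prior on the rate, n observations with total T give posterior Gamma(α+n, β+T).
So α = 7 − 4 = 3 and β = 99 − 98 = 1.

Gamma(shape=3, rate=1)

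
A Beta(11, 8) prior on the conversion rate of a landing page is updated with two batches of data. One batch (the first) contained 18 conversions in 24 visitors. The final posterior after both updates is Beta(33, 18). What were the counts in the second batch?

4 conversions and 4 bounces

Because Beta–binomial updating is additive in the counts, the combined data contributed (α_post−α_prior, β_post−β_prior) successes and failures.
Total across both batches: 33−11=22 conversions, 18−8=10 bounces.
Subtract the first batch: 22−18=4 conversions and 10−6=4 bounces.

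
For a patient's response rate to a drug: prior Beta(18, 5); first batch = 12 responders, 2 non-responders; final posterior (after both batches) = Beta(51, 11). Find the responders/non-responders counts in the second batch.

21 responders and 4 non-responders

Sequential conjugate updates are equivalent to a single update on the pooled data, so total successes = posterior α − prior α and total failures = posterior β − prior β.
Total across both batches: 51−18=33 responders, 11−5=6 non-responders.
Subtract the first batch: 33−12=21 responders and 6−2=4 non-responders.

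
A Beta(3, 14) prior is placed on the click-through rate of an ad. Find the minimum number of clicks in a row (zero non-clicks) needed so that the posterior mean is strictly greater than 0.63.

k = 21

After k clicks and 0 non-clicks the posterior is Beta(3+k, 14), with mean (3+k)/(3+14+k).
Set (3+k)/(17+k) > 0.63 and solve: k > (0.63·17 − 3)/(1 − 0.63) = 20.838.
The smallest integer exceeding 20.838 is 21.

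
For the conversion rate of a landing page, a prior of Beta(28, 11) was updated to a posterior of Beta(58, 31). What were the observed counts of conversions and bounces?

Beta is conjugate to the binomial likelihood: posterior = Beta(a+s, b+f).
So s = 58 − 28 = 30 and f = 31 − 11 = 20.

30 conversions and 20 bounces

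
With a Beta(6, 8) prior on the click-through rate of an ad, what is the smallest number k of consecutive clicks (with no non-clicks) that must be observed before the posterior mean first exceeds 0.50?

After k clicks and 0 non-clicks the posterior is Beta(6+k, 8), with mean (6+k)/(6+8+k).
Set (6+k)/(14+k) > 0.50 and solve: k > (0.50·14 − 6)/(1 − 0.50) = 2.000.
The smallest integer exceeding 2.000 is 3, and checking k=3: (9)/(17) = 0.5294 > 0.50.

k = 3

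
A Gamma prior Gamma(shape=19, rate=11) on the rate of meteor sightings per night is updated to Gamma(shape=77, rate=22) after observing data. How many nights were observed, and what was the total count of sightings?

n = 11 nights with total 58 sightings

Gamma–Poisson conjugacy: posterior shape = α + Σxᵢ, posterior rate = β + n.
Matching: Σxᵢ = 77 − 19 = 58 and n = 22 − 11 = 11.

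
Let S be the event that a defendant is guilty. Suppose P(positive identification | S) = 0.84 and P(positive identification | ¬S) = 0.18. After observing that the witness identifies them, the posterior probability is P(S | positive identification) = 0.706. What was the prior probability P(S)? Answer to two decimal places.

In odds form, posterior odds = prior odds × likelihood ratio, so prior odds = posterior odds ÷ LR.
Posterior odds = 0.706/(1−0.706) = 2.4014. LR = 0.84/0.18 = 4.6667.
Prior odds = 2.4014/4.6667 = 0.5146, so P(S) = 0.5146/(1+0.5146) ≈ 0.34.

P(S) = 0.34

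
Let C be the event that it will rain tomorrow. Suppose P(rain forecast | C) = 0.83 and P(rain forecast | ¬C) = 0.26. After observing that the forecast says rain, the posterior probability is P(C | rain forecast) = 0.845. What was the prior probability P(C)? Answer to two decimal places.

P(C) = 0.63

In odds form, posterior odds = prior odds × likelihood ratio, so prior odds = posterior odds ÷ LR.
Posterior odds = 0.845/(1−0.845) = 5.4516. LR = 0.83/0.26 = 3.1923.
Prior odds = 5.4516/3.1923 = 1.7077, so P(C) = 1.7077/(1+1.7077) ≈ 0.63.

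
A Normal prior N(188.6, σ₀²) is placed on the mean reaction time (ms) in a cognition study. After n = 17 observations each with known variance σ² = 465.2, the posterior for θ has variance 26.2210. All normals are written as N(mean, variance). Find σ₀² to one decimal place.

σ₀² = 627.4

Posterior precision equals prior precision plus data precision: 1/σ_n² = 1/σ₀² + n/σ².
So 1/σ₀² = 1/26.2210 − 17/465.2 = 0.038137 − 0.036543 = 0.001594.
Hence σ₀² = 1/0.001594 ≈ 627.4.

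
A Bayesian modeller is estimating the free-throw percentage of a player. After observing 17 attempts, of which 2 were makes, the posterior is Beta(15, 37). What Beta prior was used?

Beta is conjugate to the binomial likelihood: posterior = Beta(a+s, b+f).
Subtract the data counts: 15−2=13, 37−15=22.

Beta(13, 22)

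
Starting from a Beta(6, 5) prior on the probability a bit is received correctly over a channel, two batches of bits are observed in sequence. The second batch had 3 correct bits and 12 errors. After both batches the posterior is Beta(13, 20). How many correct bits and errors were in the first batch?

Sequential conjugate updates are equivalent to a single update on the pooled data, so total successes = posterior α − prior α and total failures = posterior β − prior β.
Total across both batches: 13−6=7 correct bits, 20−5=15 errors.
Subtract the second batch: 7−3=4 correct bits and 15−12=3 errors.

4 correct bits and 3 errors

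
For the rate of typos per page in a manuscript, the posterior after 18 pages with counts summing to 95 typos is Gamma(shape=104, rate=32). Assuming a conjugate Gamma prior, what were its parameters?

A Gamma(α, β) prior (rate parametrization) on a Poisson rate with n observations summing to S gives posterior Gamma(α+S, β+n).
So α = 104 − 95 = 9 and β = 32 − 18 = 14.

Gamma(shape=9, rate=14)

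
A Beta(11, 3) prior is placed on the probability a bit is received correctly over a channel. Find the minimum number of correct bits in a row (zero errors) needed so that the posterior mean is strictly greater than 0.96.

k = 62

After k correct bits and 0 errors the posterior is Beta(11+k, 3), with mean (11+k)/(11+3+k).
Set (11+k)/(14+k) > 0.96 and solve: k > (0.96·14 − 11)/(1 − 0.96) = 61.000.
The smallest integer exceeding 61.000 is 62, and checking k=62: (73)/(76) = 0.9605 > 0.96.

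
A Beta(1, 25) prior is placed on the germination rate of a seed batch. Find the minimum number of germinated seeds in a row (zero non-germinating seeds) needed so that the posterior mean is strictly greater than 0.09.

k = 2

After k germinated seeds and 0 non-germinating seeds the posterior is Beta(1+k, 25), with mean (1+k)/(1+25+k).
Set (1+k)/(26+k) > 0.09 and solve: k > (0.09·26 − 1)/(1 − 0.09) = 1.473.
The smallest integer exceeding 1.473 is 2, and checking k=2: (3)/(28) = 0.1071 > 0.09.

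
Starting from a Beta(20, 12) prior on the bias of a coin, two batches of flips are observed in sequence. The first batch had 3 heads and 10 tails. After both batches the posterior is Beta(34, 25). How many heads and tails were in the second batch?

11 heads and 3 tails

Sequential conjugate updates are equivalent to a single update on the pooled data, so total successes = posterior α − prior α and total failures = posterior β − prior β.
Total across both batches: 34−20=14 heads, 25−12=13 tails.
Subtract the first batch: 14−3=11 heads and 13−10=3 tails.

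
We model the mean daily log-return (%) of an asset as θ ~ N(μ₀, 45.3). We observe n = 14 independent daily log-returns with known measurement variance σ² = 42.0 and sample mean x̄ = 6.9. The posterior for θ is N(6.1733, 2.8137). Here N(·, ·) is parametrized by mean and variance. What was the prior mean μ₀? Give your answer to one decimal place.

The posterior mean is a precision-weighted average: μ_n = (τ₀μ₀ + τ_data·x̄)/(τ₀+τ_data), with τ₀=1/σ₀² and τ_data=n/σ².
Here τ₀ = 1/45.3 = 0.022075 and τ_data = 14/42.0 = 0.333333, so τ_n = 0.355408.
Rearranging for μ₀: μ₀ = (μ_n·τ_n − τ_data·x̄)/τ₀ = (6.1733·0.355408 − 0.333333·6.9) / 0.022075 = -0.105957/0.022075 ≈ -4.8.

μ₀ = -4.8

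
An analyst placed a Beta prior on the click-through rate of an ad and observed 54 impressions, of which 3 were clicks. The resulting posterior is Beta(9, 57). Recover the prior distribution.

Beta(6, 6)

A Beta(α, β) prior with s successes and f failures in binomial data gives a Beta(α+s, β+f) posterior.
So α = 9 − 3 = 6 and β = 57 − 51 = 6.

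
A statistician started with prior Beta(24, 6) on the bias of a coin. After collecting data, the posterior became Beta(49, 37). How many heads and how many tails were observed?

A Beta(α, β) prior with s successes and f failures in binomial data gives a Beta(α+s, β+f) posterior.
So s = 49 − 24 = 25 and f = 37 − 6 = 31.

25 heads and 31 tails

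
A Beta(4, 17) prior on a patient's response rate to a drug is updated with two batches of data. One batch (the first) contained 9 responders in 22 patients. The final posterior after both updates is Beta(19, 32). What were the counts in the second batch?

Sequential conjugate updates are equivalent to a single update on the pooled data, so total successes = posterior α − prior α and total failures = posterior β − prior β.
Total across both batches: 19−4=15 responders, 32−17=15 non-responders.
Subtract the first batch: 15−9=6 responders and 15−13=2 non-responders.

6 responders and 2 non-responders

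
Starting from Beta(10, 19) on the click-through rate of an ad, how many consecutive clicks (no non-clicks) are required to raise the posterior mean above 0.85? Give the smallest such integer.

k = 98

After k clicks and 0 non-clicks the posterior is Beta(10+k, 19), with mean (10+k)/(10+19+k).
Set (10+k)/(29+k) > 0.85 and solve: k > (0.85·29 − 10)/(1 − 0.85) = 97.667.
The smallest integer exceeding 97.667 is 98.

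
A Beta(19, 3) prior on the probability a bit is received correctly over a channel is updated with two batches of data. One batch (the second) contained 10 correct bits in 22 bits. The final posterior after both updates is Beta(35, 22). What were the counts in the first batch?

Sequential conjugate updates are equivalent to a single update on the pooled data, so total successes = posterior α − prior α and total failures = posterior β − prior β.
Total across both batches: 35−19=16 correct bits, 22−3=19 errors.
Subtract the second batch: 16−10=6 correct bits and 19−12=7 errors.

6 correct bits and 7 errors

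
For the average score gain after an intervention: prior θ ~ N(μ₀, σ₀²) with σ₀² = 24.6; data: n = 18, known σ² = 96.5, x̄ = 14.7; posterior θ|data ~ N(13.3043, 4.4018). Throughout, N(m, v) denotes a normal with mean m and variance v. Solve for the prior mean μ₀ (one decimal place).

μ₀ = 6.9

The posterior mean is a precision-weighted average: μ_n = (τ₀μ₀ + τ_data·x̄)/(τ₀+τ_data), with τ₀=1/σ₀² and τ_data=n/σ².
Here τ₀ = 1/24.6 = 0.040650 and τ_data = 18/96.5 = 0.186528, so τ_n = 0.227178.
Rearranging for μ₀: μ₀ = (μ_n·τ_n − τ_data·x̄)/τ₀ = (13.3043·0.227178 − 0.186528·14.7) / 0.040650 = 0.280483/0.040650 ≈ 6.9.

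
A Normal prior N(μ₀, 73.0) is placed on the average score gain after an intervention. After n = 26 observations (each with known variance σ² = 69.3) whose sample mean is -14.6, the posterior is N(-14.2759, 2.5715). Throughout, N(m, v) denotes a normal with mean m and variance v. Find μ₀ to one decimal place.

μ₀ = -5.4

The posterior mean is a precision-weighted average: μ_n = (τ₀μ₀ + τ_data·x̄)/(τ₀+τ_data), with τ₀=1/σ₀² and τ_data=n/σ².
Here τ₀ = 1/73.0 = 0.013699 and τ_data = 26/69.3 = 0.375180, so τ_n = 0.388879.
Rearranging for μ₀: μ₀ = (μ_n·τ_n − τ_data·x̄)/τ₀ = (-14.2759·0.388879 − 0.375180·-14.6) / 0.013699 = -0.073970/0.013699 ≈ -5.4.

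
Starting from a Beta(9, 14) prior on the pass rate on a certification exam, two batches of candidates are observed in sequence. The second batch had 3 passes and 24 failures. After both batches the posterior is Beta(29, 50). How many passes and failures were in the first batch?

Sequential conjugate updates are equivalent to a single update on the pooled data, so total successes = posterior α − prior α and total failures = posterior β − prior β.
Total across both batches: 29−9=20 passes, 50−14=36 failures.
Subtract the second batch: 20−3=17 passes and 36−24=12 failures.

17 passes and 12 failures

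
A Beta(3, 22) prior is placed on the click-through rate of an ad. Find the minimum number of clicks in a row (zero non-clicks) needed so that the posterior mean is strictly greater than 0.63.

After k clicks and 0 non-clicks the posterior is Beta(3+k, 22), with mean (3+k)/(3+22+k).
Set (3+k)/(25+k) > 0.63 and solve: k > (0.63·25 − 3)/(1 − 0.63) = 34.459.
The smallest integer exceeding 34.459 is 35, and checking k=35: (38)/(60) = 0.6333 > 0.63.

k = 35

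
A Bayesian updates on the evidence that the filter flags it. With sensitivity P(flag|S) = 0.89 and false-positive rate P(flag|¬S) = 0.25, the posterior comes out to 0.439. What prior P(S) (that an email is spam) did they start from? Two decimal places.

P(S) = 0.18

In odds form, posterior odds = prior odds × likelihood ratio, so prior odds = posterior odds ÷ LR.
Posterior odds = 0.439/(1−0.439) = 0.7825. LR = 0.89/0.25 = 3.5600.
Prior odds = 0.7825/3.5600 = 0.2198, so P(S) = 0.2198/(1+0.2198) ≈ 0.18.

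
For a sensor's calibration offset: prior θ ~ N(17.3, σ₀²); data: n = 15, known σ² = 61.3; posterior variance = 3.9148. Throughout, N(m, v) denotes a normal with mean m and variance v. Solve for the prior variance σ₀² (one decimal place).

For the Normal–Normal model with known σ², precisions add: τ_n = τ₀ + n/σ².
So 1/σ₀² = 1/3.9148 − 15/61.3 = 0.255441 − 0.244698 = 0.010743.
Hence σ₀² = 1/0.010743 ≈ 93.1.

σ₀² = 93.1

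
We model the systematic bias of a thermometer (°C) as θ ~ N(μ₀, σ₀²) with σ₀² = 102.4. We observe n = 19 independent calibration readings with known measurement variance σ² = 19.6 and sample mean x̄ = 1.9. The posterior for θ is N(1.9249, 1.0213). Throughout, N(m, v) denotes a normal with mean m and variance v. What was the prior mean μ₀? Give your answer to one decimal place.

With known observation variance, the Normal–Normal posterior has precision τ_n = τ₀ + n/σ² and mean μ_n = (τ₀μ₀ + (n/σ²)x̄)/τ_n.
Here τ₀ = 1/102.4 = 0.009766 and τ_data = 19/19.6 = 0.969388, so τ_n = 0.979154.
Rearranging for μ₀: μ₀ = (μ_n·τ_n − τ_data·x̄)/τ₀ = (1.9249·0.979154 − 0.969388·1.9) / 0.009766 = 0.042936/0.009766 ≈ 4.4.

μ₀ = 4.4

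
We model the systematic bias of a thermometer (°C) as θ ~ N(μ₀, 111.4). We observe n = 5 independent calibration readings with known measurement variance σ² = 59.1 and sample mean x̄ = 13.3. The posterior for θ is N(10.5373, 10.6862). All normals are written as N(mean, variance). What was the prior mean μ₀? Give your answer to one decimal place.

The posterior mean is a precision-weighted average: μ_n = (τ₀μ₀ + τ_data·x̄)/(τ₀+τ_data), with τ₀=1/σ₀² and τ_data=n/σ².
Here τ₀ = 1/111.4 = 0.008977 and τ_data = 5/59.1 = 0.084602, so τ_n = 0.093579.
Rearranging for μ₀: μ₀ = (μ_n·τ_n − τ_data·x̄)/τ₀ = (10.5373·0.093579 − 0.084602·13.3) / 0.008977 = -0.139137/0.008977 ≈ -15.5.

μ₀ = -15.5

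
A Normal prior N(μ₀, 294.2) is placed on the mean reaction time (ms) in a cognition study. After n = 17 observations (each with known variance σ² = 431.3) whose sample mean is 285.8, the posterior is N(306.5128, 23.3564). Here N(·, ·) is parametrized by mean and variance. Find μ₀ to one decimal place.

μ₀ = 546.7

The posterior mean is a precision-weighted average: μ_n = (τ₀μ₀ + τ_data·x̄)/(τ₀+τ_data), with τ₀=1/σ₀² and τ_data=n/σ².
Here τ₀ = 1/294.2 = 0.003399 and τ_data = 17/431.3 = 0.039416, so τ_n = 0.042815.
Rearranging for μ₀: μ₀ = (μ_n·τ_n − τ_data·x̄)/τ₀ = (306.5128·0.042815 − 0.039416·285.8) / 0.003399 = 1.858253/0.003399 ≈ 546.7.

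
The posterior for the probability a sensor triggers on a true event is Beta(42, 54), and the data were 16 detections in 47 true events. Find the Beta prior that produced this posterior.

Beta is conjugate to the binomial likelihood: posterior = Beta(a+s, b+f).
Subtract the data counts: 42−16=26, 54−31=23.

Beta(26, 23)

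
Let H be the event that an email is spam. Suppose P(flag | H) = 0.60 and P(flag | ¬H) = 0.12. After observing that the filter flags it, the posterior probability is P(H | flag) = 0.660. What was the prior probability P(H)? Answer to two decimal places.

P(H) = 0.28

Bayes' rule in odds form gives O(H|E) = O(H)·[P(E|H)/P(E|¬H)], hence O(H) = O(H|E)/LR.
Posterior odds = 0.660/(1−0.660) = 1.9412. LR = 0.60/0.12 = 5.0000.
Prior odds = 1.9412/5.0000 = 0.3882, so P(H) = 0.3882/(1+0.3882) ≈ 0.28.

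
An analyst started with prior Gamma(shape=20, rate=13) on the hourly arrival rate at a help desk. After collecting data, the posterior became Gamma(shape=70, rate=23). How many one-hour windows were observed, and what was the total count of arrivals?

A Gamma(α, β) prior (rate parametrization) on a Poisson rate with n observations summing to S gives posterior Gamma(α+S, β+n).
Matching: Σxᵢ = 70 − 20 = 50 and n = 23 − 13 = 10.

n = 10 one-hour windows with total 50 arrivals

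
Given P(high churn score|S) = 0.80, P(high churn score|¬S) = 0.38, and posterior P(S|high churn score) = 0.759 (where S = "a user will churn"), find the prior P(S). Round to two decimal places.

Bayes' rule in odds form gives O(S|E) = O(S)·[P(E|S)/P(E|¬S)], hence O(S) = O(S|E)/LR.
Posterior odds = 0.759/(1−0.759) = 3.1494. LR = 0.80/0.38 = 2.1053.
Prior odds = 3.1494/2.1053 = 1.4959, so P(S) = 1.4959/(1+1.4959) ≈ 0.60.

P(S) = 0.60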